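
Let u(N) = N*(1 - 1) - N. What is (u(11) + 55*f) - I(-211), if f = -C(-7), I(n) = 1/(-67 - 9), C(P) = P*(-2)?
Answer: -59355/76 ≈ -780.99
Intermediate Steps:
C(P) = -2*P
I(n) = -1/76 (I(n) = 1/(-76) = -1/76)
u(N) = -N (u(N) = N*0 - N = 0 - N = -N)
f = -14 (f = -(-2)*(-7) = -1*14 = -14)
(u(11) + 55*f) - I(-211) = (-1*11 + 55*(-14)) - 1*(-1/76) = (-11 - 770) + 1/76 = -781 + 1/76 = -59355/76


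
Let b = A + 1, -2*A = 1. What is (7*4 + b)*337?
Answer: 19209/2 ≈ 9604.5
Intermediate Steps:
A = -½ (A = -½*1 = -½ ≈ -0.50000)
b = ½ (b = -½ + 1 = ½ ≈ 0.50000)
(7*4 + b)*337 = (7*4 + ½)*337 = (28 + ½)*337 = (57/2)*337 = 19209/2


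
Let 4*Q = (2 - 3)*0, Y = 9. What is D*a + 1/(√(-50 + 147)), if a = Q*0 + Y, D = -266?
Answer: -2394 + √97/97 ≈ -2393.9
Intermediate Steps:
Q = 0 (Q = ((2 - 3)*0)/4 = (-1*0)/4 = (¼)*0 = 0)
a = 9 (a = 0*0 + 9 = 0 + 9 = 9)
D*a + 1/(√(-50 + 147)) = -266*9 + 1/(√(-50 + 147)) = -2394 + 1/(√97) = -2394 + √97/97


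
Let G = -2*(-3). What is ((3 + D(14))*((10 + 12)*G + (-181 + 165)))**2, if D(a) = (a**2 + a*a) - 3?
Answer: 2067702784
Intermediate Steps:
G = 6
D(a) = -3 + 2*a**2 (D(a) = (a**2 + a**2) - 3 = 2*a**2 - 3 = -3 + 2*a**2)
((3 + D(14))*((10 + 12)*G + (-181 + 165)))**2 = ((3 + (-3 + 2*14**2))*((10 + 12)*6 + (-181 + 165)))**2 = ((3 + (-3 + 2*196))*(22*6 - 16))**2 = ((3 + (-3 + 392))*(132 - 16))**2 = ((3 + 389)*116)**2 = (392*116)**2 = 45472**2 = 2067702784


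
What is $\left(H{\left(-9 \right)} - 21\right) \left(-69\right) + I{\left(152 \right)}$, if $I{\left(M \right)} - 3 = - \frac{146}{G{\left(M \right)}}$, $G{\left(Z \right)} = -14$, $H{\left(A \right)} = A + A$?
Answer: $\frac{18931}{7} \approx 2704.4$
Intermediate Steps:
$H{\left(A \right)} = 2 A$
$I{\left(M \right)} = \frac{94}{7}$ ($I{\left(M \right)} = 3 - \frac{146}{-14} = 3 - - \frac{73}{7} = 3 + \frac{73}{7} = \frac{94}{7}$)
$\left(H{\left(-9 \right)} - 21\right) \left(-69\right) + I{\left(152 \right)} = \left(2 \left(-9\right) - 21\right) \left(-69\right) + \frac{94}{7} = \left(-18 - 21\right) \left(-69\right) + \frac{94}{7} = \left(-39\right) \left(-69\right) + \frac{94}{7} = 2691 + \frac{94}{7} = \frac{18931}{7}$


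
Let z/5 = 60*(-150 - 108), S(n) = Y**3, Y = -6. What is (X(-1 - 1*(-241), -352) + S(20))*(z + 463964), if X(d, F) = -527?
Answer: -287217052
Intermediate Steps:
S(n) = -216 (S(n) = (-6)**3 = -216)
z = -77400 (z = 5*(60*(-150 - 108)) = 5*(60*(-258)) = 5*(-15480) = -77400)
(X(-1 - 1*(-241), -352) + S(20))*(z + 463964) = (-527 - 216)*(-77400 + 463964) = -743*386564 = -287217052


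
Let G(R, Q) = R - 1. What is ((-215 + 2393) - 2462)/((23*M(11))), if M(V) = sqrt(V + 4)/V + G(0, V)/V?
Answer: -1562/161 - 1562*sqrt(15)/161 ≈ -47.277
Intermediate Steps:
G(R, Q) = -1 + R
M(V) = -1/V + sqrt(4 + V)/V (M(V) = sqrt(V + 4)/V + (-1 + 0)/V = sqrt(4 + V)/V - 1/V = -1/V + sqrt(4 + V)/V)
((-215 + 2393) - 2462)/((23*M(11))) = ((-215 + 2393) - 2462)/((23*((-1 + sqrt(4 + 11))/11))) = (2178 - 2462)/((23*((-1 + sqrt(15))/11))) = -284*1/(23*(-1/11 + sqrt(15)/11)) = -284/(-23/11 + 23*sqrt(15)/11)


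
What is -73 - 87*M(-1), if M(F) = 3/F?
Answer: 188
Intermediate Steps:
-73 - 87*M(-1) = -73 - 261/(-1) = -73 - 261*(-1) = -73 - 87*(-3) = -73 + 261 = 188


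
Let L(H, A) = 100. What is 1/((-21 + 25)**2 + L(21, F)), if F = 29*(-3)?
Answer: 1/116 ≈ 0.0086207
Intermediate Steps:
F = -87
1/((-21 + 25)**2 + L(21, F)) = 1/((-21 + 25)**2 + 100) = 1/(4**2 + 100) = 1/(16 + 100) = 1/116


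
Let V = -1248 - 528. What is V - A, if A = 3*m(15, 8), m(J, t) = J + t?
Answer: -1845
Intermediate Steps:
V = -1776
A = 69 (A = 3*(15 + 8) = 3*23 = 69)
V - A = -1776 - 1*69 = -1776 - 69 = -1845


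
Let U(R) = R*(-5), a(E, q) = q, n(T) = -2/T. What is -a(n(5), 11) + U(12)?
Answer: -71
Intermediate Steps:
U(R) = -5*R
-a(n(5), 11) + U(12) = -1*11 - 5*12 = -11 - 60 = -71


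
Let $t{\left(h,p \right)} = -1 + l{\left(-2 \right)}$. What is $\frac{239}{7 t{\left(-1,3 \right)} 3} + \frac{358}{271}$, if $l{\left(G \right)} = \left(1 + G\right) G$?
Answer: $\frac{72287}{5691} \approx 12.702$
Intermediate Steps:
$l{\left(G \right)} = G \left(1 + G\right)$
$t{\left(h,p \right)} = 1$ ($t{\left(h,p \right)} = -1 - 2 \left(1 - 2\right) = -1 - -2 = -1 + 2 = 1$)
$\frac{239}{7 t{\left(-1,3 \right)} 3} + \frac{358}{271} = \frac{239}{7 \cdot 1 \cdot 3} + \frac{358}{271} = \frac{239}{7 \cdot 3} + 358 \cdot \frac{1}{271} = \frac{239}{21} + \frac{358}{271} = \frac{72287}{5691}$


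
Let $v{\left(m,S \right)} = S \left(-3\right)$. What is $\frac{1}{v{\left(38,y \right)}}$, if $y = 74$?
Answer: $- \frac{1}{222} \approx -0.0045045$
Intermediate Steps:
$v{\left(m,S \right)} = - 3 S$
$\frac{1}{v{\left(38,y \right)}} = \frac{1}{\left(-3\right) 74} = \frac{1}{-222} = - \frac{1}{222}$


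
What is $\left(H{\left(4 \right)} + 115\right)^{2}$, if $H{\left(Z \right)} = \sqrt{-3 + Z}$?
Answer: $13456$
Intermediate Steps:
$\left(H{\left(4 \right)} + 115\right)^{2} = \left(\sqrt{-3 + 4} + 115\right)^{2} = \left(\sqrt{1} + 115\right)^{2} = \left(1 + 115\right)^{2} = 116^{2} = 13456$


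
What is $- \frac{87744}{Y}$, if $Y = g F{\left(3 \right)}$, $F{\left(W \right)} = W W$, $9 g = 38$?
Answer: $- \frac{43872}{19} \approx -2309.1$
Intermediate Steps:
$g = \frac{38}{9}$ ($g = \frac{1}{9} \cdot 38 = \frac{38}{9} \approx 4.2222$)
$F{\left(W \right)} = W^{2}$
$Y = 38$ ($Y = \frac{38 \cdot 3^{2}}{9} = \frac{38}{9} \cdot 9 = 38$)
$- \frac{87744}{Y} = - \frac{87744}{38} = \left(-87744\right) \frac{1}{38} = - \frac{43872}{19}$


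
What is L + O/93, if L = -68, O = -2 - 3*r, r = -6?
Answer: -6308/93 ≈ -67.828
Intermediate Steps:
O = 16 (O = -2 - 3*(-6) = -2 + 18 = 16)
L + O/93 = -68 + 16/93 = -6308/93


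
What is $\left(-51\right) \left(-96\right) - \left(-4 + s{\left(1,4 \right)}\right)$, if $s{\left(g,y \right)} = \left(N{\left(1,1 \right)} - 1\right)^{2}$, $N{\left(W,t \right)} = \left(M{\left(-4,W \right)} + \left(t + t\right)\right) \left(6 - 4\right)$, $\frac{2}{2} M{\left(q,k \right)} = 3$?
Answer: $4819$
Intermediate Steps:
$M{\left(q,k \right)} = 3$
$N{\left(W,t \right)} = 6 + 4 t$ ($N{\left(W,t \right)} = \left(3 + \left(t + t\right)\right) \left(6 - 4\right) = \left(3 + 2 t\right) 2 = 6 + 4 t$)
$s{\left(g,y \right)} = 81$ ($s{\left(g,y \right)} = \left(\left(6 + 4 \cdot 1\right) - 1\right)^{2} = \left(\left(6 + 4\right) - 1\right)^{2} = \left(10 - 1\right)^{2} = 9^{2} = 81$)
$\left(-51\right) \left(-96\right) - \left(-4 + s{\left(1,4 \right)}\right) = \left(-51\right) \left(-96\right) + \left(4 - 81\right) = 4896 + \left(4 - 81\right) = 4896 - 77 = 4819$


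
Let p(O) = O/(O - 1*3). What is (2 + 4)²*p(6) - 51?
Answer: 21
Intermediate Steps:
p(O) = O/(-3 + O) (p(O) = O/(O - 3) = O/(-3 + O))
(2 + 4)²*p(6) - 51 = (2 + 4)²*(6/(-3 + 6)) - 51 = 6²*(6/3) - 51 = 36*(6*(⅓)) - 51 = 36*2 - 51 = 72 - 51 = 21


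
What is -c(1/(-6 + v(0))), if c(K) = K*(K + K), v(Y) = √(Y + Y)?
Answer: -1/18 ≈ -0.055556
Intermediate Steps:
v(Y) = √2*√Y (v(Y) = √(2*Y) = √2*√Y)
c(K) = 2*K² (c(K) = K*(2*K) = 2*K²)
-c(1/(-6 + v(0))) = -2*(1/(-6 + √2*√0))² = -2*(1/(-6 + √2*0))² = -2*(1/(-6 + 0))² = -2*(1/(-6))² = -2*(-⅙)² = -2/36 = -1*1/18 = -1/18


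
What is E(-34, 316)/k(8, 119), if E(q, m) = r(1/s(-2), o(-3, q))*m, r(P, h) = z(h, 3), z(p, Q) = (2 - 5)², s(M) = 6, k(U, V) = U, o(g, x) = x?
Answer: 711/2 ≈ 355.50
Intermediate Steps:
z(p, Q) = 9 (z(p, Q) = (-3)² = 9)
r(P, h) = 9
E(q, m) = 9*m
E(-34, 316)/k(8, 119) = (9*316)/8 = 2844*(⅛) = 711/2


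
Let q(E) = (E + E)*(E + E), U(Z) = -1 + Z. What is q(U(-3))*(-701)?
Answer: -44864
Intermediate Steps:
q(E) = 4*E² (q(E) = (2*E)*(2*E) = 4*E²)
q(U(-3))*(-701) = (4*(-1 - 3)²)*(-701) = (4*(-4)²)*(-701) = (4*16)*(-701) = 64*(-701) = -44864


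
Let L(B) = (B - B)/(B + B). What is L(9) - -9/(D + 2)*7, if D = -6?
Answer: -63/4 ≈ -15.750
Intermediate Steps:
L(B) = 0 (L(B) = 0/((2*B)) = 0*(1/(2*B)) = 0)
L(9) - -9/(D + 2)*7 = 0 - -9/(-6 + 2)*7 = 0 - -9/(-4)*7 = 0 - (-1/4*(-9))*7 = 0 - 9*7/4 = 0 - 1*63/4 = 0 - 63/4 = -63/4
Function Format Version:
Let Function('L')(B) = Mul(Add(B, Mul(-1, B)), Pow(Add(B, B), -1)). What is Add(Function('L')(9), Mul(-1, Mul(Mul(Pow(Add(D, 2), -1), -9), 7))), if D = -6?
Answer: Rational(-63, 4) ≈ -15.750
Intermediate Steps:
Function('L')(B) = 0 (Function('L')(B) = Mul(0, Pow(Mul(2, B), -1)) = Mul(0, Mul(Rational(1, 2), Pow(B, -1))) = 0)
Add(Function('L')(9), Mul(-1, Mul(Mul(Pow(Add(D, 2), -1), -9), 7))) = Add(0, Mul(-1, Mul(Mul(Pow(Add(-6, 2), -1), -9), 7))) = Add(0, Mul(-1, Mul(Mul(Pow(-4, -1), -9), 7))) = Add(0, Mul(-1, Mul(Mul(Rational(-1, 4), -9), 7))) = Add(0, Mul(-1, Mul(Rational(9, 4), 7))) = Add(0, Mul(-1, Rational(63, 4))) = Add(0, Rational(-63, 4)) = Rational(-63, 4)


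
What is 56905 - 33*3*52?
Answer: 51757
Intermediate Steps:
56905 - 33*3*52 = 56905 - 99*52 = 56905 - 5148 = 51757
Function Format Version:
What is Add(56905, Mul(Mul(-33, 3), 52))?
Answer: 51757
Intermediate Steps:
Add(56905, Mul(Mul(-33, 3), 52)) = Add(56905, Mul(-99, 52)) = Add(56905, -5148) = 51757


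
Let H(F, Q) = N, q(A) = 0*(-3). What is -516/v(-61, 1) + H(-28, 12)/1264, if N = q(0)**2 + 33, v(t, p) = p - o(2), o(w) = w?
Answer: 652257/1264 ≈ 516.03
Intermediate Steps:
q(A) = 0
v(t, p) = -2 + p (v(t, p) = p - 1*2 = p - 2 = -2 + p)
N = 33 (N = 0**2 + 33 = 0 + 33 = 33)
H(F, Q) = 33
-516/v(-61, 1) + H(-28, 12)/1264 = -516/(-2 + 1) + 33/1264 = -516/(-1) + 33*(1/1264) = -516*(-1) + 33/1264 = 516 + 33/1264 = 652257/1264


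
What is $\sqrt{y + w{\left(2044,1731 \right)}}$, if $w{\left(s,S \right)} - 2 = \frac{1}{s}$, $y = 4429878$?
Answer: $\frac{3 \sqrt{514104309159}}{1022} \approx 2104.7$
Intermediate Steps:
$w{\left(s,S \right)} = 2 + \frac{1}{s}$
$\sqrt{y + w{\left(2044,1731 \right)}} = \sqrt{4429878 + \left(2 + \frac{1}{2044}\right)} = \sqrt{4429878 + \frac{4089}{2044}} = \sqrt{\frac{9054674721}{2044}} = \frac{3 \sqrt{514104309159}}{1022}$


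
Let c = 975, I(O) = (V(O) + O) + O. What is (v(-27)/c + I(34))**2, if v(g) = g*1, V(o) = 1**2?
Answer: 502477056/105625 ≈ 4757.2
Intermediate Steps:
V(o) = 1
I(O) = 1 + 2*O (I(O) = (1 + O) + O = 1 + 2*O)
v(g) = g
(v(-27)/c + I(34))**2 = (-27/975 + (1 + 2*34))**2 = (-27*1/975 + (1 + 68))**2 = (-9/325 + 69)**2 = (22416/325)**2 = 502477056/105625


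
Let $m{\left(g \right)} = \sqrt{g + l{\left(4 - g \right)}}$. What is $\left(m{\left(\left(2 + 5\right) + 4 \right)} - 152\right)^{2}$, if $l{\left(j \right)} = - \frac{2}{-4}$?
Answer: $\frac{\left(304 - \sqrt{46}\right)^{2}}{4} \approx 22085.0$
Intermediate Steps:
$l{\left(j \right)} = \frac{1}{2}$ ($l{\left(j \right)} = \left(-2\right) \left(- \frac{1}{4}\right) = \frac{1}{2}$)
$m{\left(g \right)} = \sqrt{\frac{1}{2} + g}$ ($m{\left(g \right)} = \sqrt{g + \frac{1}{2}} = \sqrt{\frac{1}{2} + g}$)
$\left(m{\left(\left(2 + 5\right) + 4 \right)} - 152\right)^{2} = \left(\frac{\sqrt{2 + 4 \left(\left(2 + 5\right) + 4\right)}}{2} - 152\right)^{2} = \left(\frac{\sqrt{2 + 4 \left(7 + 4\right)}}{2} - 152\right)^{2} = \left(\frac{\sqrt{2 + 4 \cdot 11}}{2} - 152\right)^{2} = \left(\frac{\sqrt{2 + 44}}{2} - 152\right)^{2} = \left(\frac{\sqrt{46}}{2} - 152\right)^{2} = \left(-152 + \frac{\sqrt{46}}{2}\right)^{2}$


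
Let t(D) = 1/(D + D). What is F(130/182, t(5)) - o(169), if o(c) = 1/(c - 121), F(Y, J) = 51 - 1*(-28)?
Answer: 3791/48 ≈ 78.979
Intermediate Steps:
t(D) = 1/(2*D)
F(Y, J) = 79 (F(Y, J) = 51 + 28 = 79)
o(c) = 1/(-121 + c)
F(130/182, t(5)) - o(169) = 79 - 1/(-121 + 169) = 79 - 1/48 = 3791/48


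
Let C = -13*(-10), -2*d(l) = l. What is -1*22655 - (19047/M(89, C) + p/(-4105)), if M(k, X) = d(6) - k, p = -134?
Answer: -8477711693/377660 ≈ -22448.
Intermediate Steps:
d(l) = -l/2
C = 130
M(k, X) = -3 - k (M(k, X) = -½*6 - k = -3 - k)
-1*22655 - (19047/M(89, C) + p/(-4105)) = -1*22655 - (19047/(-3 - 1*89) - 134/(-4105)) = -22655 - (19047/(-3 - 89) - 134*(-1/4105)) = -22655 - (19047/(-92) + 134/4105) = -22655 - (19047*(-1/92) + 134/4105) = -22655 - (-19047/92 + 134/4105) = -22655 - 1*(-78175607/377660) = -22655 + 78175607/377660 = -8477711693/377660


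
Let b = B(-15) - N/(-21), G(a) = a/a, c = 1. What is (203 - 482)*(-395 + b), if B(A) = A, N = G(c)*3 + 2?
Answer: 800265/7 ≈ 1.1432e+5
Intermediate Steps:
G(a) = 1
N = 5 (N = 1*3 + 2 = 3 + 2 = 5)
b = -310/21 (b = -15 - 5/(-21) = -15 - 5*(-1)/21 = -15 - 1*(-5/21) = -15 + 5/21 = -310/21 ≈ -14.762)
(203 - 482)*(-395 + b) = (203 - 482)*(-395 - 310/21) = -279*(-8605/21) = 800265/7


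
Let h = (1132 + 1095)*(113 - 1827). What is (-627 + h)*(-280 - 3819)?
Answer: 15648772795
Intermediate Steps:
h = -3817078 (h = 2227*(-1714) = -3817078)
(-627 + h)*(-280 - 3819) = (-627 - 3817078)*(-280 - 3819) = -3817705*(-4099) = 15648772795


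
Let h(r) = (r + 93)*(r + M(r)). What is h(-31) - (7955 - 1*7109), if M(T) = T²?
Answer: 56814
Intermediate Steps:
h(r) = (93 + r)*(r + r²) (h(r) = (r + 93)*(r + r²) = (93 + r)*(r + r²))
h(-31) - (7955 - 1*7109) = -31*(93 + (-31)² + 94*(-31)) - (7955 - 1*7109) = -31*(93 + 961 - 2914) - (7955 - 7109) = -31*(-1860) - 1*846 = 57660 - 846 = 56814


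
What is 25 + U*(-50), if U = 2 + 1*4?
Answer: -275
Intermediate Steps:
U = 6 (U = 2 + 4 = 6)
25 + U*(-50) = 25 + 6*(-50) = 25 - 300 = -275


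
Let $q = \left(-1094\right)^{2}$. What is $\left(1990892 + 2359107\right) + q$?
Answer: $5546835$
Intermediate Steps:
$q = 1196836$
$\left(1990892 + 2359107\right) + q = \left(1990892 + 2359107\right) + 1196836 = 4349999 + 1196836 = 5546835$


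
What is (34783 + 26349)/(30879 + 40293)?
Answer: 15283/17793 ≈ 0.85893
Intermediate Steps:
(34783 + 26349)/(30879 + 40293) = 61132/71172 = 61132*(1/71172) = 15283/17793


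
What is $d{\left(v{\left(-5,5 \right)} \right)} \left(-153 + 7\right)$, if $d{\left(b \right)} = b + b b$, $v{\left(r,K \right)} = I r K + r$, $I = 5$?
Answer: $-2448420$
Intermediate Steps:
$v{\left(r,K \right)} = r + 5 K r$ ($v{\left(r,K \right)} = 5 r K + r = 5 K r + r = r + 5 K r$)
$d{\left(b \right)} = b + b^{2}$
$d{\left(v{\left(-5,5 \right)} \right)} \left(-153 + 7\right) = - 5 \left(1 + 5 \cdot 5\right) \left(1 - 5 \left(1 + 5 \cdot 5\right)\right) \left(-153 + 7\right) = - 5 \left(1 + 25\right) \left(1 - 5 \left(1 + 25\right)\right) \left(-146\right) = \left(-5\right) 26 \left(1 - 130\right) \left(-146\right) = - 130 \left(1 - 130\right) \left(-146\right) = \left(-130\right) \left(-129\right) \left(-146\right) = 16770 \left(-146\right) = -2448420$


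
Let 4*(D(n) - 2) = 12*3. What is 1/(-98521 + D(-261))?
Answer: -1/98510 ≈ -1.0151e-5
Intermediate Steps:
D(n) = 11 (D(n) = 2 + (12*3)/4 = 2 + (¼)*36 = 2 + 9 = 11)
1/(-98521 + D(-261)) = 1/(-98521 + 11) = 1/(-98510) = -1/98510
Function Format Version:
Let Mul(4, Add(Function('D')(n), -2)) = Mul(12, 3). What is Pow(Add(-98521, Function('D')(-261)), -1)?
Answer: Rational(-1, 98510) ≈ -1.0151e-5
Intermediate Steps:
Function('D')(n) = 11 (Function('D')(n) = Add(2, Mul(Rational(1, 4), Mul(12, 3))) = Add(2, Mul(Rational(1, 4), 36)) = Add(2, 9) = 11)
Pow(Add(-98521, Function('D')(-261)), -1) = Pow(Add(-98521, 11), -1) = Pow(-98510, -1) = Rational(-1, 98510)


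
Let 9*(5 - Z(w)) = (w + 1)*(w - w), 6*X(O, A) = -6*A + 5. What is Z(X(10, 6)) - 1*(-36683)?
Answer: 36688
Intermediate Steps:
X(O, A) = 5/6 - A (X(O, A) = (-6*A + 5)/6 = (5 - 6*A)/6 = 5/6 - A)
Z(w) = 5 (Z(w) = 5 - (w + 1)*(w - w)/9 = 5 - (1 + w)*0/9 = 5 - 1/9*0 = 5 + 0 = 5)
Z(X(10, 6)) - 1*(-36683) = 5 - 1*(-36683) = 5 + 36683 = 36688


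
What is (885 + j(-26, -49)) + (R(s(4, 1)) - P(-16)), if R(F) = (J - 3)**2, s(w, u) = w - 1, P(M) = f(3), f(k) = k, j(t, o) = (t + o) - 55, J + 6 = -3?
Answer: 896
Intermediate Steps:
J = -9 (J = -6 - 3 = -9)
j(t, o) = -55 + o + t (j(t, o) = (o + t) - 55 = -55 + o + t)
P(M) = 3
s(w, u) = -1 + w
R(F) = 144 (R(F) = (-9 - 3)**2 = (-12)**2 = 144)
(885 + j(-26, -49)) + (R(s(4, 1)) - P(-16)) = (885 + (-55 - 49 - 26)) + (144 - 1*3) = (885 - 130) + (144 - 3) = 755 + 141 = 896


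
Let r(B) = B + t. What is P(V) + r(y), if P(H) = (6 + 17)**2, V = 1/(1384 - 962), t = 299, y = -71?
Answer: 757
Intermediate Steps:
r(B) = 299 + B (r(B) = B + 299 = 299 + B)
V = 1/422 ≈ 0.0023697
P(H) = 529 (P(H) = 23**2 = 529)
P(V) + r(y) = 529 + (299 - 71) = 529 + 228 = 757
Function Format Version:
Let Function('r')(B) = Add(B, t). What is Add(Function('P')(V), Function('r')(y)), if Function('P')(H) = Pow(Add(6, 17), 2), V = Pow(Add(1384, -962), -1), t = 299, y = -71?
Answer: 757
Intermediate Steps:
Function('r')(B) = Add(299, B) (Function('r')(B) = Add(B, 299) = Add(299, B))
V = Rational(1, 422) (V = Pow(422, -1) = Rational(1, 422) ≈ 0.0023697)
Function('P')(H) = 529 (Function('P')(H) = Pow(23, 2) = 529)
Add(Function('P')(V), Function('r')(y)) = Add(529, Add(299, -71)) = Add(529, 228) = 757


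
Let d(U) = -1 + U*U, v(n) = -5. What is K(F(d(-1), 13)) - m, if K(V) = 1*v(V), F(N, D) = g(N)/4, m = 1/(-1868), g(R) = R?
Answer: -9339/1868 ≈ -4.9995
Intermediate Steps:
m = -1/1868 ≈ -0.00053533
d(U) = -1 + U**2
F(N, D) = N/4
K(V) = -5 (K(V) = 1*(-5) = -5)
K(F(d(-1), 13)) - m = -5 - 1*(-1/1868) = -5 + 1/1868 = -9339/1868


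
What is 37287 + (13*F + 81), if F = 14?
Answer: 37550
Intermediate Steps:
37287 + (13*F + 81) = 37287 + (13*14 + 81) = 37287 + (182 + 81) = 37287 + 263 = 37550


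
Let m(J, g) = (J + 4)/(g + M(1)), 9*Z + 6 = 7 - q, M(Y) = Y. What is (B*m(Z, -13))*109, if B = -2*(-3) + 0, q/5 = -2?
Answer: -5123/18 ≈ -284.61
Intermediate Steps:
q = -10 (q = 5*(-2) = -10)
Z = 11/9 (Z = -⅔ + (7 - 1*(-10))/9 = -⅔ + (7 + 10)/9 = -⅔ + (⅑)*17 = -⅔ + 17/9 = 11/9 ≈ 1.2222)
m(J, g) = (4 + J)/(1 + g) (m(J, g) = (J + 4)/(g + 1) = (4 + J)/(1 + g))
B = 6 (B = 6 + 0 = 6)
(B*m(Z, -13))*109 = (6*((4 + 11/9)/(1 - 13)))*109 = (6*((47/9)/(-12)))*109 = (6*(-1/12*47/9))*109 = (6*(-47/108))*109 = -47/18*109 = -5123/18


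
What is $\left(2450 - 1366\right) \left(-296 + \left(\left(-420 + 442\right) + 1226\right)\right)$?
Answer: $1031968$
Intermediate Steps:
$\left(2450 - 1366\right) \left(-296 + \left(\left(-420 + 442\right) + 1226\right)\right) = 1084 \left(-296 + \left(22 + 1226\right)\right) = 1084 \left(-296 + 1248\right) = 1084 \cdot 952 = 1031968$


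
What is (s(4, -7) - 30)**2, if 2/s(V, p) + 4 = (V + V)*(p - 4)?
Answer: 1907161/2116 ≈ 901.30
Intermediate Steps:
s(V, p) = 2/(-4 + 2*V*(-4 + p)) (s(V, p) = 2/(-4 + (V + V)*(p - 4)) = 2/(-4 + (2*V)*(-4 + p)) = 2/(-4 + 2*V*(-4 + p)))
(s(4, -7) - 30)**2 = (1/(-2 - 4*4 + 4*(-7)) - 30)**2 = (1/(-2 - 16 - 28) - 30)**2 = (1/(-46) - 30)**2 = (-1/46 - 30)**2 = (-1381/46)**2 = 1907161/2116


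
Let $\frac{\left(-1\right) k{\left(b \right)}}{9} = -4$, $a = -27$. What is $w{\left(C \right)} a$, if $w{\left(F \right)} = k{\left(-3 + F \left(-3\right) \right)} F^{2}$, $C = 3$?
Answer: $-8748$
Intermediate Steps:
$k{\left(b \right)} = 36$ ($k{\left(b \right)} = \left(-9\right) \left(-4\right) = 36$)
$w{\left(F \right)} = 36 F^{2}$
$w{\left(C \right)} a = 36 \cdot 3^{2} \left(-27\right) = 36 \cdot 9 \left(-27\right) = 324 \left(-27\right) = -8748$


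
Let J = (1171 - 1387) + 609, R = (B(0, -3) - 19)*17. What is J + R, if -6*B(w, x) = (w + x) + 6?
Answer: 123/2 ≈ 61.500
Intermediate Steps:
B(w, x) = -1 - w/6 - x/6 (B(w, x) = -((w + x) + 6)/6 = -(6 + w + x)/6 = -1 - w/6 - x/6)
R = -663/2 (R = ((-1 - 1/6*0 - 1/6*(-3)) - 19)*17 = ((-1 + 0 + 1/2) - 19)*17 = (-1/2 - 19)*17 = -39/2*17 = -663/2 ≈ -331.50)
J = 393 (J = -216 + 609 = 393)
J + R = 393 - 663/2 = 123/2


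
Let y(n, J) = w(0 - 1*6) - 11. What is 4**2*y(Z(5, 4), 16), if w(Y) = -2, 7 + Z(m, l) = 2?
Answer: -208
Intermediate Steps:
Z(m, l) = -5 (Z(m, l) = -7 + 2 = -5)
y(n, J) = -13 (y(n, J) = -2 - 11 = -13)
4**2*y(Z(5, 4), 16) = 4**2*(-13) = 16*(-13) = -208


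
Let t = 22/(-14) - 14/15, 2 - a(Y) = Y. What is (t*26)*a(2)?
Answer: 0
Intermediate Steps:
a(Y) = 2 - Y
t = -263/105 (t = 22*(-1/14) - 14*1/15 = -11/7 - 14/15 = -263/105 ≈ -2.5048)
(t*26)*a(2) = (-263/105*26)*(2 - 1*2) = -6838*(2 - 2)/105 = -6838/105*0 = 0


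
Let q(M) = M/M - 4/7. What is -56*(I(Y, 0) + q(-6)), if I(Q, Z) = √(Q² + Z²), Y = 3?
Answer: -192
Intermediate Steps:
q(M) = 3/7 (q(M) = 1 - 4*⅐ = 1 - 4/7 = 3/7)
-56*(I(Y, 0) + q(-6)) = -56*(√(3² + 0²) + 3/7) = -56*(√(9 + 0) + 3/7) = -56*(√9 + 3/7) = -56*(3 + 3/7) = -56*24/7 = -192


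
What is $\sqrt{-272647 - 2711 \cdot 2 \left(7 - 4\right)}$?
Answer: $i \sqrt{288913} \approx 537.51 i$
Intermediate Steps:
$\sqrt{-272647 - 2711 \cdot 2 \left(7 - 4\right)} = \sqrt{-272647 - 2711 \cdot 2 \cdot 3} = \sqrt{-272647 - 16266} = \sqrt{-288913} = i \sqrt{288913}$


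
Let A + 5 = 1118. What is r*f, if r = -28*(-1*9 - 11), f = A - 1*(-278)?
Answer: 778960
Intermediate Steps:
A = 1113 (A = -5 + 1118 = 1113)
f = 1391 (f = 1113 - 1*(-278) = 1113 + 278 = 1391)
r = 560 (r = -28*(-9 - 11) = -28*(-20) = 560)
r*f = 560*1391 = 778960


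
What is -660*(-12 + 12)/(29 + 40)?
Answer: 0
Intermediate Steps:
-660*(-12 + 12)/(29 + 40) = -0/69 = -660*0 = 0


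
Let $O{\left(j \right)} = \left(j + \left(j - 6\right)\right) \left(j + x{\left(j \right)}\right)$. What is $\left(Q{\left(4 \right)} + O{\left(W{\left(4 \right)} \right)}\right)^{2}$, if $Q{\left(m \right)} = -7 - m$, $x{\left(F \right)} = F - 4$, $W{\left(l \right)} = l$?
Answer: $9$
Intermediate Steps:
$x{\left(F \right)} = -4 + F$
$O{\left(j \right)} = \left(-6 + 2 j\right) \left(-4 + 2 j\right)$ ($O{\left(j \right)} = \left(j + \left(j - 6\right)\right) \left(j + \left(-4 + j\right)\right) = \left(j + \left(j - 6\right)\right) \left(-4 + 2 j\right) = \left(j + \left(-6 + j\right)\right) \left(-4 + 2 j\right) = \left(-6 + 2 j\right) \left(-4 + 2 j\right)$)
$\left(Q{\left(4 \right)} + O{\left(W{\left(4 \right)} \right)}\right)^{2} = \left(\left(-7 - 4\right) + \left(24 - 80 + 4 \cdot 4^{2}\right)\right)^{2} = \left(\left(-7 - 4\right) + \left(24 - 80 + 4 \cdot 16\right)\right)^{2} = \left(-11 + \left(24 - 80 + 64\right)\right)^{2} = \left(-11 + 8\right)^{2} = \left(-3\right)^{2} = 9$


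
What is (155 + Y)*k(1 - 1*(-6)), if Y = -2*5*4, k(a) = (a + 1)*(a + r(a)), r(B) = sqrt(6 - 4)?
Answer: 6440 + 920*sqrt(2) ≈ 7741.1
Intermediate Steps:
r(B) = sqrt(2)
k(a) = (1 + a)*(a + sqrt(2)) (k(a) = (a + 1)*(a + sqrt(2)) = (1 + a)*(a + sqrt(2)))
Y = -40 (Y = -10*4 = -40)
(155 + Y)*k(1 - 1*(-6)) = (155 - 40)*((1 - 1*(-6)) + sqrt(2) + (1 - 1*(-6))**2 + (1 - 1*(-6))*sqrt(2)) = 115*((1 + 6) + sqrt(2) + (1 + 6)**2 + (1 + 6)*sqrt(2)) = 115*(7 + sqrt(2) + 7**2 + 7*sqrt(2)) = 115*(7 + sqrt(2) + 49 + 7*sqrt(2)) = 115*(56 + 8*sqrt(2)) = 6440 + 920*sqrt(2)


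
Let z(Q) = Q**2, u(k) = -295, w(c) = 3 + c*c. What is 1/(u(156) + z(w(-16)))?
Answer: 1/66786 ≈ 1.4973e-5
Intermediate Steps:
w(c) = 3 + c**2
1/(u(156) + z(w(-16))) = 1/(-295 + (3 + (-16)**2)**2) = 1/(-295 + (3 + 256)**2) = 1/(-295 + 259**2) = 1/(-295 + 67081) = 1/66786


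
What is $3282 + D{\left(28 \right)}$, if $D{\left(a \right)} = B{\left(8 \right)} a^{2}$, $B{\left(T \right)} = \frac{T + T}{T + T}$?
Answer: $4066$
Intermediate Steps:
$B{\left(T \right)} = 1$ ($B{\left(T \right)} = \frac{2 T}{2 T} = 2 T \frac{1}{2 T} = 1$)
$D{\left(a \right)} = a^{2}$ ($D{\left(a \right)} = 1 a^{2} = a^{2}$)
$3282 + D{\left(28 \right)} = 3282 + 28^{2} = 3282 + 784 = 4066$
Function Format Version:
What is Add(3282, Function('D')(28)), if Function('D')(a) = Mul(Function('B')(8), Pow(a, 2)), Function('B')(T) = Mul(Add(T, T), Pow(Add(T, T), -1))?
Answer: 4066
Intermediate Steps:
Function('B')(T) = 1 (Function('B')(T) = Mul(Mul(2, T), Pow(Mul(2, T), -1)) = Mul(Mul(2, T), Mul(Rational(1, 2), Pow(T, -1))) = 1)
Function('D')(a) = Pow(a, 2) (Function('D')(a) = Mul(1, Pow(a, 2)) = Pow(a, 2))
Add(3282, Function('D')(28)) = Add(3282, Pow(28, 2)) = Add(3282, 784) = 4066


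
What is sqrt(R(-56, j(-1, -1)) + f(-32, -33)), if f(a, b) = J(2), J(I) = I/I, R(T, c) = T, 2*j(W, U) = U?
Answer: I*sqrt(55) ≈ 7.4162*I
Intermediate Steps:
j(W, U) = U/2
J(I) = 1
f(a, b) = 1
sqrt(R(-56, j(-1, -1)) + f(-32, -33)) = sqrt(-56 + 1) = sqrt(-55) = I*sqrt(55)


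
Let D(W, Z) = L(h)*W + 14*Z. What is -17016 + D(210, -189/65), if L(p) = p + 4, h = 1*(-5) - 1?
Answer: -1135986/65 ≈ -17477.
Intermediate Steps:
h = -6 (h = -5 - 1 = -6)
L(p) = 4 + p
D(W, Z) = -2*W + 14*Z (D(W, Z) = (4 - 6)*W + 14*Z = -2*W + 14*Z)
-17016 + D(210, -189/65) = -17016 + (-2*210 + 14*(-189/65)) = -17016 + (-420 + 14*(-189*1/65)) = -17016 + (-420 + 14*(-189/65)) = -17016 + (-420 - 2646/65) = -17016 - 29946/65 = -1135986/65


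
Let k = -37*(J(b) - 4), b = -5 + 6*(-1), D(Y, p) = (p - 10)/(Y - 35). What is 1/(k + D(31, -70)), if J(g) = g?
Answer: 1/575 ≈ 0.0017391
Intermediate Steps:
D(Y, p) = (-10 + p)/(-35 + Y)
b = -11 (b = -5 - 6 = -11)
k = 555 (k = -37*(-11 - 4) = -37*(-15) = 555)
1/(k + D(31, -70)) = 1/(555 + (-10 - 70)/(-35 + 31)) = 1/(555 - 80/(-4)) = 1/(555 - ¼*(-80)) = 1/(555 + 20) = 1/575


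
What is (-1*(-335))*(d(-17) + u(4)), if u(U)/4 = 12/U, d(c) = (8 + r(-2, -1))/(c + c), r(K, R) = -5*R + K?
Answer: 132995/34 ≈ 3911.6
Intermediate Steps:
r(K, R) = K - 5*R
d(c) = 11/(2*c) (d(c) = (8 + (-2 - 5*(-1)))/(c + c) = (8 + (-2 + 5))/((2*c)) = (8 + 3)*(1/(2*c)) = 11*(1/(2*c)) = 11/(2*c))
u(U) = 48/U (u(U) = 4*(12/U) = 48/U)
(-1*(-335))*(d(-17) + u(4)) = (-1*(-335))*((11/2)/(-17) + 48/4) = 335*((11/2)*(-1/17) + 48*(¼)) = 335*(-11/34 + 12) = 335*(397/34) = 132995/34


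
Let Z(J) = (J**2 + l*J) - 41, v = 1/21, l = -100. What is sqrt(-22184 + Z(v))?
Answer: 2*I*sqrt(2450831)/21 ≈ 149.1*I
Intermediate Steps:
v = 1/21 ≈ 0.047619
Z(J) = -41 + J**2 - 100*J (Z(J) = (J**2 - 100*J) - 41 = -41 + J**2 - 100*J)
sqrt(-22184 + Z(v)) = sqrt(-22184 + (-41 + (1/21)**2 - 100*1/21)) = sqrt(-22184 + (-41 + 1/441 - 100/21)) = sqrt(-22184 - 20180/441) = sqrt(-9803324/441) = 2*I*sqrt(2450831)/21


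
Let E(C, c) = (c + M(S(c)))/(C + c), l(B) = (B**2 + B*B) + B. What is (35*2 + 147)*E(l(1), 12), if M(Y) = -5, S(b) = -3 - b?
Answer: 1519/15 ≈ 101.27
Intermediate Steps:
l(B) = B + 2*B**2 (l(B) = (B**2 + B**2) + B = 2*B**2 + B = B + 2*B**2)
E(C, c) = (-5 + c)/(C + c) (E(C, c) = (c - 5)/(C + c) = (-5 + c)/(C + c))
(35*2 + 147)*E(l(1), 12) = (35*2 + 147)*((-5 + 12)/(1*(1 + 2*1) + 12)) = (70 + 147)*(7/(1*(1 + 2) + 12)) = 217*(7/(1*3 + 12)) = 217*(7/(3 + 12)) = 217*(7/15) = 1519/15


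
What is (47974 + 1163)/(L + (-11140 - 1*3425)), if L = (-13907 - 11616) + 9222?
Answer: -4467/2806 ≈ -1.5919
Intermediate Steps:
L = -16301 (L = -25523 + 9222 = -16301)
(47974 + 1163)/(L + (-11140 - 1*3425)) = (47974 + 1163)/(-16301 + (-11140 - 1*3425)) = 49137/(-16301 + (-11140 - 3425)) = 49137/(-16301 - 14565) = 49137/(-30866) = 49137*(-1/30866) = -4467/2806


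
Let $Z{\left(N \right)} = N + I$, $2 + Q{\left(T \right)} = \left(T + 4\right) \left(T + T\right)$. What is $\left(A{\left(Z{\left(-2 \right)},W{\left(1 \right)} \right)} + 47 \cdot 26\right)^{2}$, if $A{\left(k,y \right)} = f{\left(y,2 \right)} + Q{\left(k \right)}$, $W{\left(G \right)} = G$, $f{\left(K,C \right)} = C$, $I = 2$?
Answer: $1493284$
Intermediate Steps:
$Q{\left(T \right)} = -2 + 2 T \left(4 + T\right)$ ($Q{\left(T \right)} = -2 + \left(T + 4\right) \left(T + T\right) = -2 + \left(4 + T\right) 2 T = -2 + 2 T \left(4 + T\right)$)
$Z{\left(N \right)} = 2 + N$ ($Z{\left(N \right)} = N + 2 = 2 + N$)
$A{\left(k,y \right)} = 2 k^{2} + 8 k$ ($A{\left(k,y \right)} = 2 + \left(-2 + 2 k^{2} + 8 k\right) = 2 k^{2} + 8 k$)
$\left(A{\left(Z{\left(-2 \right)},W{\left(1 \right)} \right)} + 47 \cdot 26\right)^{2} = \left(2 \left(2 - 2\right) \left(4 + \left(2 - 2\right)\right) + 47 \cdot 26\right)^{2} = \left(2 \cdot 0 \left(4 + 0\right) + 1222\right)^{2} = \left(2 \cdot 0 \cdot 4 + 1222\right)^{2} = \left(0 + 1222\right)^{2} = 1222^{2} = 1493284$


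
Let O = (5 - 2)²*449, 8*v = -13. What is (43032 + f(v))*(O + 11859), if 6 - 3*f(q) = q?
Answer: 1368498425/2 ≈ 6.8425e+8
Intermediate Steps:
v = -13/8 (v = (⅛)*(-13) = -13/8 ≈ -1.6250)
f(q) = 2 - q/3
O = 4041 (O = 3²*449 = 9*449 = 4041)
(43032 + f(v))*(O + 11859) = (43032 + (2 - ⅓*(-13/8)))*(4041 + 11859) = (43032 + (2 + 13/24))*15900 = (43032 + 61/24)*15900 = (1032829/24)*15900 = 1368498425/2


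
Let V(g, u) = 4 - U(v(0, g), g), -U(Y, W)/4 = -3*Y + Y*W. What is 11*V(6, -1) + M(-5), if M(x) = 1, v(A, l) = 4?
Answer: 573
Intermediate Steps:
U(Y, W) = 12*Y - 4*W*Y (U(Y, W) = -4*(-3*Y + Y*W) = -4*(-3*Y + W*Y) = 12*Y - 4*W*Y)
V(g, u) = -44 + 16*g (V(g, u) = 4 - 4*4*(3 - g) = 4 - (48 - 16*g) = 4 + (-48 + 16*g) = -44 + 16*g)
11*V(6, -1) + M(-5) = 11*(-44 + 16*6) + 1 = 11*(-44 + 96) + 1 = 11*52 + 1 = 572 + 1 = 573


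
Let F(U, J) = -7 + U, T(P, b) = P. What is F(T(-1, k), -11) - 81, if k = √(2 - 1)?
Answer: -89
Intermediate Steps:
k = 1 (k = √1 = 1)
F(T(-1, k), -11) - 81 = (-7 - 1) - 81 = -8 - 81 = -89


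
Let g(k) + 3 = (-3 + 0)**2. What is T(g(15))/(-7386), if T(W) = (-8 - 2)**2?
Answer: -50/3693 ≈ -0.013539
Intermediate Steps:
g(k) = 6 (g(k) = -3 + (-3 + 0)**2 = -3 + (-3)**2 = -3 + 9 = 6)
T(W) = 100 (T(W) = (-10)**2 = 100)
T(g(15))/(-7386) = 100/(-7386) = 100*(-1/7386) = -50/3693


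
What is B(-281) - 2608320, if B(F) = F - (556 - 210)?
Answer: -2608947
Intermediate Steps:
B(F) = -346 + F (B(F) = F - 1*346 = F - 346 = -346 + F)
B(-281) - 2608320 = (-346 - 281) - 2608320 = -627 - 2608320 = -2608947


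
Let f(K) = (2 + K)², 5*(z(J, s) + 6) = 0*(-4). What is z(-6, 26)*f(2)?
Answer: -96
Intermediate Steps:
z(J, s) = -6 (z(J, s) = -6 + (0*(-4))/5 = -6 + (⅕)*0 = -6 + 0 = -6)
z(-6, 26)*f(2) = -6*(2 + 2)² = -6*4² = -6*16 = -96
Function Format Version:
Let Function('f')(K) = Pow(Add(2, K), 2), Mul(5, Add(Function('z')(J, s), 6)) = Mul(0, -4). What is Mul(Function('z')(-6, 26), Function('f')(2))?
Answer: -96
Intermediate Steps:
Function('z')(J, s) = -6 (Function('z')(J, s) = Add(-6, Mul(Rational(1, 5), Mul(0, -4))) = Add(-6, Mul(Rational(1, 5), 0)) = Add(-6, 0) = -6)
Mul(Function('z')(-6, 26), Function('f')(2)) = Mul(-6, Pow(Add(2, 2), 2)) = Mul(-6, Pow(4, 2)) = Mul(-6, 16) = -96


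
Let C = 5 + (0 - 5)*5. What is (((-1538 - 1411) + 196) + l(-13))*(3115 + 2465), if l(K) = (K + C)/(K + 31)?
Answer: -15371970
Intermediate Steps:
C = -20 (C = 5 - 5*5 = 5 - 25 = -20)
l(K) = (-20 + K)/(31 + K) (l(K) = (K - 20)/(K + 31) = (-20 + K)/(31 + K))
(((-1538 - 1411) + 196) + l(-13))*(3115 + 2465) = (((-1538 - 1411) + 196) + (-20 - 13)/(31 - 13))*(3115 + 2465) = ((-2949 + 196) - 33/18)*5580 = (-2753 + (1/18)*(-33))*5580 = (-2753 - 11/6)*5580 = -16529/6*5580 = -15371970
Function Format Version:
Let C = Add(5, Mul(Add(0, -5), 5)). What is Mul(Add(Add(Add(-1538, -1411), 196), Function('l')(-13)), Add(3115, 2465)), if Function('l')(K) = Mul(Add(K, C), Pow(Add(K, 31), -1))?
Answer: -15371970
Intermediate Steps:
C = -20 (C = Add(5, Mul(-5, 5)) = Add(5, -25) = -20)
Function('l')(K) = Mul(Pow(Add(31, K), -1), Add(-20, K)) (Function('l')(K) = Mul(Add(K, -20), Pow(Add(K, 31), -1)) = Mul(Add(-20, K), Pow(Add(31, K), -1)) = Mul(Pow(Add(31, K), -1), Add(-20, K)))
Mul(Add(Add(Add(-1538, -1411), 196), Function('l')(-13)), Add(3115, 2465)) = Mul(Add(Add(Add(-1538, -1411), 196), Mul(Pow(Add(31, -13), -1), Add(-20, -13))), Add(3115, 2465)) = Mul(Add(Add(-2949, 196), Mul(Pow(18, -1), -33)), 5580) = Mul(Add(-2753, Mul(Rational(1, 18), -33)), 5580) = Mul(Add(-2753, Rational(-11, 6)), 5580) = Mul(Rational(-16529, 6), 5580) = -15371970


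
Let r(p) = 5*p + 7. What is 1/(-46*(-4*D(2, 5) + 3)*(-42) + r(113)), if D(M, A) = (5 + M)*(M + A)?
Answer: -1/372304 ≈ -2.6860e-6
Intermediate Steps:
D(M, A) = (5 + M)*(A + M)
r(p) = 7 + 5*p
1/(-46*(-4*D(2, 5) + 3)*(-42) + r(113)) = 1/(-46*(-4*(2² + 5*5 + 5*2 + 5*2) + 3)*(-42) + (7 + 5*113)) = 1/(-46*(-4*(4 + 25 + 10 + 10) + 3)*(-42) + (7 + 565)) = 1/(-46*(-4*49 + 3)*(-42) + 572) = 1/(-46*(-196 + 3)*(-42) + 572) = 1/(-46*(-193)*(-42) + 572) = 1/(8878*(-42) + 572) = 1/(-372876 + 572) = 1/(-372304) = -1/372304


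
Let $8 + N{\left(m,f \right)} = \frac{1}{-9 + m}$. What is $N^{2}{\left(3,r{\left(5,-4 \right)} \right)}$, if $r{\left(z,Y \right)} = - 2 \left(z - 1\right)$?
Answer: $\frac{2401}{36} \approx 66.694$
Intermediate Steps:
$r{\left(z,Y \right)} = 2 - 2 z$ ($r{\left(z,Y \right)} = - 2 \left(-1 + z\right) = 2 - 2 z$)
$N{\left(m,f \right)} = -8 + \frac{1}{-9 + m}$
$N^{2}{\left(3,r{\left(5,-4 \right)} \right)} = \left(\frac{73 - 24}{-9 + 3}\right)^{2} = \left(\frac{73 - 24}{-6}\right)^{2} = \left(\left(- \frac{1}{6}\right) 49\right)^{2} = \left(- \frac{49}{6}\right)^{2} = \frac{2401}{36}$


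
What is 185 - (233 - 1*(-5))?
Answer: -53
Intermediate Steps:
185 - (233 - 1*(-5)) = 185 - (233 + 5) = 185 - 1*238 = 185 - 238 = -53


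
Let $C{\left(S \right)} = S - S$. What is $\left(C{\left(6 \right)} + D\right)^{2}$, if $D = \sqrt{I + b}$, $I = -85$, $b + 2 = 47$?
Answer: $-40$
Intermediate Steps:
$b = 45$ ($b = -2 + 47 = 45$)
$D = 2 i \sqrt{10}$ ($D = \sqrt{-85 + 45} = \sqrt{-40} = 2 i \sqrt{10} \approx 6.3246 i$)
$C{\left(S \right)} = 0$
$\left(C{\left(6 \right)} + D\right)^{2} = \left(0 + 2 i \sqrt{10}\right)^{2} = \left(2 i \sqrt{10}\right)^{2} = -40$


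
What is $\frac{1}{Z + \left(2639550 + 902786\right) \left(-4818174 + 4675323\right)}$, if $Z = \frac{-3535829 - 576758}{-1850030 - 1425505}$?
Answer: $- \frac{3275535}{1657506659824653173} \approx -1.9762 \cdot 10^{-12}$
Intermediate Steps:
$Z = \frac{4112587}{3275535}$ ($Z = - \frac{4112587}{-3275535} = \left(-4112587\right) \left(- \frac{1}{3275535}\right) = \frac{4112587}{3275535} \approx 1.2555$)
$\frac{1}{Z + \left(2639550 + 902786\right) \left(-4818174 + 4675323\right)} = \frac{1}{\frac{4112587}{3275535} + \left(2639550 + 902786\right) \left(-4818174 + 4675323\right)} = \frac{1}{\frac{4112587}{3275535} + 3542336 \left(-142851\right)} = \frac{1}{\frac{4112587}{3275535} - 506026239936} = \frac{1}{- \frac{1657506659824653173}{3275535}} = - \frac{3275535}{1657506659824653173}$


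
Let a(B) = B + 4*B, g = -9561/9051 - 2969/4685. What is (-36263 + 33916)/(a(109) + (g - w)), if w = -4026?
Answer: -33174011815/64585573727 ≈ -0.51364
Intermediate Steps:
g = -23888568/14134645 (g = -9561*1/9051 - 2969*1/4685 = -3187/3017 - 2969/4685 = -23888568/14134645 ≈ -1.6901)
a(B) = 5*B
(-36263 + 33916)/(a(109) + (g - w)) = (-36263 + 33916)/(5*109 + (-23888568/14134645 - 1*(-4026))) = -2347/(545 + (-23888568/14134645 + 4026)) = -2347/(545 + 56882192202/14134645) = -2347/64585573727/14134645 = -2347*14134645/64585573727 = -33174011815/64585573727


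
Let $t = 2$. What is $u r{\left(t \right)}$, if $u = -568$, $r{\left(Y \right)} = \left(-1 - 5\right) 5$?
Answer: $17040$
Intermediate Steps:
$r{\left(Y \right)} = -30$ ($r{\left(Y \right)} = \left(-6\right) 5 = -30$)
$u r{\left(t \right)} = \left(-568\right) \left(-30\right) = 17040$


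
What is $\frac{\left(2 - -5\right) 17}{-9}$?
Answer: $- \frac{119}{9} \approx -13.222$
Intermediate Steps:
$\frac{\left(2 - -5\right) 17}{-9} = \left(2 + 5\right) 17 \left(- \frac{1}{9}\right) = 7 \cdot 17 \left(- \frac{1}{9}\right) = 119 \left(- \frac{1}{9}\right) = - \frac{119}{9}$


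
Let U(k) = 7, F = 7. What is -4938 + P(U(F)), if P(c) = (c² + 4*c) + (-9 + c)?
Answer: -4863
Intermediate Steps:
P(c) = -9 + c² + 5*c
-4938 + P(U(F)) = -4938 + (-9 + 7² + 5*7) = -4938 + (-9 + 49 + 35) = -4938 + 75 = -4863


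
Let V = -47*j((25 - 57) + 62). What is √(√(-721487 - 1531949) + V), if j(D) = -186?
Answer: √(8742 + 2*I*√563359) ≈ 93.84 + 7.9984*I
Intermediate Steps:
V = 8742 (V = -47*(-186) = 8742)
√(√(-721487 - 1531949) + V) = √(√(-721487 - 1531949) + 8742) = √(√(-2253436) + 8742) = √(2*I*√563359 + 8742) = √(8742 + 2*I*√563359)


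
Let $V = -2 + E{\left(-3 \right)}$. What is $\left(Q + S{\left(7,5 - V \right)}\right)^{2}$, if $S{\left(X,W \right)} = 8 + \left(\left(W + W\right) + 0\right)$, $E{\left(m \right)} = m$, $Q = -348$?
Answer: $102400$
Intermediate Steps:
$V = -5$ ($V = -2 - 3 = -5$)
$S{\left(X,W \right)} = 8 + 2 W$ ($S{\left(X,W \right)} = 8 + \left(2 W + 0\right) = 8 + 2 W$)
$\left(Q + S{\left(7,5 - V \right)}\right)^{2} = \left(-348 + \left(8 + 2 \left(5 - -5\right)\right)\right)^{2} = \left(-348 + \left(8 + 2 \left(5 + 5\right)\right)\right)^{2} = \left(-348 + \left(8 + 2 \cdot 10\right)\right)^{2} = \left(-348 + \left(8 + 20\right)\right)^{2} = \left(-348 + 28\right)^{2} = \left(-320\right)^{2} = 102400$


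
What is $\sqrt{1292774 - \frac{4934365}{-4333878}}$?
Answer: $\frac{\sqrt{2697949680576406854}}{1444626} \approx 1137.0$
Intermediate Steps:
$\sqrt{1292774 - \frac{4934365}{-4333878}} = \sqrt{1292774 - - \frac{4934365}{4333878}} = \sqrt{1292774 + \frac{4934365}{4333878}} = \sqrt{\frac{5602729731937}{4333878}} = \frac{\sqrt{2697949680576406854}}{1444626}$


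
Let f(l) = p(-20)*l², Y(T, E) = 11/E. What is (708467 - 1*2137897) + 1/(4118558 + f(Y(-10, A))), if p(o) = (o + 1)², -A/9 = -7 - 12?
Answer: -476862592278089/333603319 ≈ -1.4294e+6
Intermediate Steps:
A = 171 (A = -9*(-7 - 12) = -9*(-19) = 171)
p(o) = (1 + o)²
f(l) = 361*l² (f(l) = (1 - 20)²*l² = (-19)²*l² = 361*l²)
(708467 - 1*2137897) + 1/(4118558 + f(Y(-10, A))) = (708467 - 1*2137897) + 1/(4118558 + 361*(11/171)²) = (708467 - 2137897) + 1/(4118558 + 361*(11*(1/171))²) = -1429430 + 1/(4118558 + 361*(11/171)²) = -1429430 + 1/(4118558 + 361*(121/29241)) = -1429430 + 1/(4118558 + 121/81) = -1429430 + 1/(333603319/81) = -1429430 + 81/333603319 = -476862592278089/333603319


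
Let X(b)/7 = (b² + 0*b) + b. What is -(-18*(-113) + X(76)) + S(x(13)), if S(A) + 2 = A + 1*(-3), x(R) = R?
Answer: -42990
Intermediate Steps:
X(b) = 7*b + 7*b² (X(b) = 7*((b² + 0*b) + b) = 7*((b² + 0) + b) = 7*(b² + b) = 7*(b + b²) = 7*b + 7*b²)
S(A) = -5 + A (S(A) = -2 + (A + 1*(-3)) = -2 + (A - 3) = -2 + (-3 + A) = -5 + A)
-(-18*(-113) + X(76)) + S(x(13)) = -(-18*(-113) + 7*76*(1 + 76)) + (-5 + 13) = -(2034 + 7*76*77) + 8 = -(2034 + 40964) + 8 = -1*42998 + 8 = -42998 + 8 = -42990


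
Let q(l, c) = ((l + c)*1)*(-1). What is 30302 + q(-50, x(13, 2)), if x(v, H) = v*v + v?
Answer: 30170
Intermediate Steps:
x(v, H) = v + v² (x(v, H) = v² + v = v + v²)
q(l, c) = -c - l (q(l, c) = ((c + l)*1)*(-1) = (c + l)*(-1) = -c - l)
30302 + q(-50, x(13, 2)) = 30302 + (-13*(1 + 13) - 1*(-50)) = 30302 + (-13*14 + 50) = 30302 + (-1*182 + 50) = 30302 + (-182 + 50) = 30302 - 132 = 30170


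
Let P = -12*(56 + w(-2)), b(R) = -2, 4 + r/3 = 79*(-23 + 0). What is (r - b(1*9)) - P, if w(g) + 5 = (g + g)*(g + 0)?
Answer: -4753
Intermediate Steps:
r = -5463 (r = -12 + 3*(79*(-23 + 0)) = -12 + 3*(79*(-23)) = -12 + 3*(-1817) = -12 - 5451 = -5463)
w(g) = -5 + 2*g² (w(g) = -5 + (g + g)*(g + 0) = -5 + (2*g)*g = -5 + 2*g²)
P = -708 (P = -12*(56 + (-5 + 2*(-2)²)) = -12*(56 + (-5 + 2*4)) = -12*(56 + (-5 + 8)) = -12*(56 + 3) = -12*59 = -708)
(r - b(1*9)) - P = (-5463 - 1*(-2)) - 1*(-708) = (-5463 + 2) + 708 = -5461 + 708 = -4753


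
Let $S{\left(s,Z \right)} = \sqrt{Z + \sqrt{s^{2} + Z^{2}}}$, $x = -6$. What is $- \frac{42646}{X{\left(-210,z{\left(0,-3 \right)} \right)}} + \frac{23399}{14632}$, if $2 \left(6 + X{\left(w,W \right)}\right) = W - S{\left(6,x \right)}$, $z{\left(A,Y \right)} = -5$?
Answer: $\frac{23399}{14632} + \frac{42646}{\frac{17}{2} + \frac{\sqrt{-6 + 6 \sqrt{2}}}{2}} \approx 4593.0$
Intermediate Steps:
$S{\left(s,Z \right)} = \sqrt{Z + \sqrt{Z^{2} + s^{2}}}$
$X{\left(w,W \right)} = -6 + \frac{W}{2} - \frac{\sqrt{-6 + 6 \sqrt{2}}}{2}$ ($X{\left(w,W \right)} = -6 + \frac{W - \sqrt{-6 + \sqrt{\left(-6\right)^{2} + 6^{2}}}}{2} = -6 + \frac{W - \sqrt{-6 + \sqrt{36 + 36}}}{2} = -6 + \frac{W - \sqrt{-6 + \sqrt{72}}}{2} = -6 + \frac{W - \sqrt{-6 + 6 \sqrt{2}}}{2} = -6 + \left(\frac{W}{2} - \frac{\sqrt{-6 + 6 \sqrt{2}}}{2}\right) = -6 + \frac{W}{2} - \frac{\sqrt{-6 + 6 \sqrt{2}}}{2}$)
$- \frac{42646}{X{\left(-210,z{\left(0,-3 \right)} \right)}} + \frac{23399}{14632} = - \frac{42646}{-6 + \frac{1}{2} \left(-5\right) - \frac{\sqrt{-6 + 6 \sqrt{2}}}{2}} + \frac{23399}{14632} = - \frac{42646}{-6 - \frac{5}{2} - \frac{\sqrt{-6 + 6 \sqrt{2}}}{2}} + 23399 \cdot \frac{1}{14632} = - \frac{42646}{- \frac{17}{2} - \frac{\sqrt{-6 + 6 \sqrt{2}}}{2}} + \frac{23399}{14632} = \frac{23399}{14632} - \frac{42646}{- \frac{17}{2} - \frac{\sqrt{-6 + 6 \sqrt{2}}}{2}}$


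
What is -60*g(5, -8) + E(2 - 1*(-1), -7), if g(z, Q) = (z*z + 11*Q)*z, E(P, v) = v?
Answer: 18893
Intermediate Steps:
g(z, Q) = z*(z**2 + 11*Q) (g(z, Q) = (z**2 + 11*Q)*z = z*(z**2 + 11*Q))
-60*g(5, -8) + E(2 - 1*(-1), -7) = -300*(5**2 + 11*(-8)) - 7 = -300*(25 - 88) - 7 = -300*(-63) - 7 = -60*(-315) - 7 = 18900 - 7 = 18893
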